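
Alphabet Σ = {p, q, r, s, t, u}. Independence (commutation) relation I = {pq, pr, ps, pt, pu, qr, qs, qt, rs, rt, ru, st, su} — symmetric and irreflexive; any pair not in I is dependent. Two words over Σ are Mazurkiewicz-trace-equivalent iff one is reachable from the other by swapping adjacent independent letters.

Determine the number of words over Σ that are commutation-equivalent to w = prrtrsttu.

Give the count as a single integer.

2520

drop 0:p onto floor
drop 1:r onto floor
drop 2:r onto {1:r}
drop 3:t onto floor
drop 4:r onto {2:r}
drop 5:s onto floor
drop 6:t onto {3:t}
drop 7:t onto {6:t}
drop 8:u onto {7:t}
ground layer = {0:p, 1:r, 3:t, 5:s}
drop-orders for the pieces not yet dropped (sum over which currently-grounded one goes next):
  1 to go: {0} 1  {4} 1  {5} 1  {8} 1
  2 to go: {0,4} 2  {0,5} 2  {0,8} 2  {2,4} 1  {4,5} 2  {4,8} 2  {5,8} 2  {7,8} 1
  3 to go: {0,2,4} 3  {0,4,5} 6  {0,4,8} 6  {0,5,8} 6  {0,7,8} 3  {1,2,4} 1  {2,4,5} 3  {2,4,8} 3  {4,5,8} 6  {4,7,8} 3  {5,7,8} 3  {6,7,8} 1
  4 to go: {0,1,2,4} 4  {0,2,4,5} 12  {0,2,4,8} 12  {0,4,5,8} 24  {0,4,7,8} 12  {0,5,7,8} 12  {0,6,7,8} 4  {1,2,4,5} 4  {1,2,4,8} 4  {2,4,5,8} 12  {2,4,7,8} 6  {3,6,7,8} 1  {4,5,7,8} 12  {4,6,7,8} 4  {5,6,7,8} 4
  5 to go: {0,1,2,4,5} 20  {0,1,2,4,8} 20  {0,2,4,5,8} 60  {0,2,4,7,8} 30  {0,3,6,7,8} 5  {0,4,5,7,8} 60  {0,4,6,7,8} 20  {0,5,6,7,8} 20  {1,2,4,5,8} 20  {1,2,4,7,8} 10  {2,4,5,7,8} 30  {2,4,6,7,8} 10  {3,4,6,7,8} 5  {3,5,6,7,8} 5  {4,5,6,7,8} 20
  6 to go: {0,1,2,4,5,8} 120  {0,1,2,4,7,8} 60  {0,2,4,5,7,8} 180  {0,2,4,6,7,8} 60  {0,3,4,6,7,8} 30  {0,3,5,6,7,8} 30  {0,4,5,6,7,8} 120  {1,2,4,5,7,8} 60  {1,2,4,6,7,8} 20  {2,3,4,6,7,8} 15  {2,4,5,6,7,8} 60  {3,4,5,6,7,8} 30
  7 to go: {0,1,2,4,5,7,8} 420  {0,1,2,4,6,7,8} 140  {0,2,3,4,6,7,8} 105  {0,2,4,5,6,7,8} 420  {0,3,4,5,6,7,8} 210  {1,2,3,4,6,7,8} 35  {1,2,4,5,6,7,8} 140  {2,3,4,5,6,7,8} 105
  if 0:p drops first: 280 orders
  if 1:r drops first: 840 orders
  if 3:t drops first: 1120 orders
  if 5:s drops first: 280 orders
heap linearizations: 2520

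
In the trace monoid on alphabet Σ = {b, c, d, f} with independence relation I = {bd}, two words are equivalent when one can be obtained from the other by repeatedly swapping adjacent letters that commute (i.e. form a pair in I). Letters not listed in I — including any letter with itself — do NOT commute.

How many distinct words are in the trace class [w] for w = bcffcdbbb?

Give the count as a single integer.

4

#0=b has no predecessor
#1=c depends on [0:b]
#2=f depends on [1:c]
#3=f depends on [2:f]
#4=c depends on [3:f]
#5=d depends on [4:c]
#6=b depends on [4:c]
#7=b depends on [6:b]
#8=b depends on [7:b]
sources: [0:b]
N(rest) = Σ N(rest − s) over sources s of rest; N(one piece) = 1:
  size 1 → [5]=1  [8]=1
  size 2 → [5,8]=2  [7,8]=1
  size 3 → [5,7,8]=3  [6,7,8]=1
  size 4 → [5,6,7,8]=4
  size 5 → [4,5,6,7,8]=4
  size 6 → [3,4,5,6,7,8]=4
  size 7 → [2,3,4,5,6,7,8]=4
  first=0(b) contributes 4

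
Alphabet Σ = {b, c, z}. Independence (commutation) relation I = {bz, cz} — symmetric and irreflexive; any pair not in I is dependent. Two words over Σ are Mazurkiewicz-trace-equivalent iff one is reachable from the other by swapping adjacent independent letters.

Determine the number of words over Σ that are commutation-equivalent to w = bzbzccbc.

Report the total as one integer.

0(b) covers ∅
1(z) covers ∅
2(b) covers 0:b
3(z) covers 1:z
4(c) covers 2:b
5(c) covers 4:c
6(b) covers 5:c
7(c) covers 6:b
floor of heap: 0:b, 1:z
completions by unplaced set U, small U first (add the entries for U minus each lowest piece of U):
  |U|=1: {3}:1  {7}:1
  |U|=2: {1,3}:1  {3,7}:2  {6,7}:1
  |U|=3: {1,3,7}:3  {3,6,7}:3  {5,6,7}:1
  |U|=4: {1,3,6,7}:6  {3,5,6,7}:4  {4,5,6,7}:1
  |U|=5: {1,3,5,6,7}:10  {2,4,5,6,7}:1  {3,4,5,6,7}:5
  |U|=6: {0,2,4,5,6,7}:1  {1,3,4,5,6,7}:15  {2,3,4,5,6,7}:6
  start at 0(b): 21
  start at 1(z): 7
sum over floor = 28

28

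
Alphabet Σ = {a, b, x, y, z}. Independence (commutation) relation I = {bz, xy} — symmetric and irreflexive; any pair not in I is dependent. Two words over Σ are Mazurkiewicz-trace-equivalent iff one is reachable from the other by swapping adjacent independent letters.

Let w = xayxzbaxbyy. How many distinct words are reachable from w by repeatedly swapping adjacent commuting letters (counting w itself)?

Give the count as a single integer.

4

drop 0:x onto floor
drop 1:a onto {0:x}
drop 2:y onto {1:a}
drop 3:x onto {1:a}
drop 4:z onto {2:y, 3:x}
drop 5:b onto {2:y, 3:x}
drop 6:a onto {4:z, 5:b}
drop 7:x onto {6:a}
drop 8:b onto {7:x}
drop 9:y onto {8:b}
drop 10:y onto {9:y}
ground layer = {0:x}
drop-orders for the pieces not yet dropped (sum over which currently-grounded one goes next):
  1 to go: {10} 1
  2 to go: {9,10} 1
  3 to go: {8,9,10} 1
  4 to go: {7,8,9,10} 1
  5 to go: {6,7,8,9,10} 1
  6 to go: {4,6,7,8,9,10} 1  {5,6,7,8,9,10} 1
  7 to go: {4,5,6,7,8,9,10} 2
  8 to go: {2,4,5,6,7,8,9,10} 2  {3,4,5,6,7,8,9,10} 2
  9 to go: {2,3,4,5,6,7,8,9,10} 4
  if 0:x drops first: 4 orders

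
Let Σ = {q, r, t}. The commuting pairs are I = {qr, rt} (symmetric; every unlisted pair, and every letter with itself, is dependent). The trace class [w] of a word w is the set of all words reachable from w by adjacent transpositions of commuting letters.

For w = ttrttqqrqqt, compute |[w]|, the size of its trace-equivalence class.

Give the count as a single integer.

55

drop 0:t onto floor
drop 1:t onto {0:t}
drop 2:r onto floor
drop 3:t onto {1:t}
drop 4:t onto {3:t}
drop 5:q onto {4:t}
drop 6:q onto {5:q}
drop 7:r onto {2:r}
drop 8:q onto {6:q}
drop 9:q onto {8:q}
drop 10:t onto {9:q}
ground layer = {0:t, 2:r}
drop-orders for the pieces not yet dropped (sum over which currently-grounded one goes next):
  1 to go: {7} 1  {10} 1
  2 to go: {2,7} 1  {7,10} 2  {9,10} 1
  3 to go: {2,7,10} 3  {7,9,10} 3  {8,9,10} 1
  4 to go: {2,7,9,10} 6  {6,8,9,10} 1  {7,8,9,10} 4
  5 to go: {2,7,8,9,10} 10  {5,6,8,9,10} 1  {6,7,8,9,10} 5
  6 to go: {2,6,7,8,9,10} 15  {4,5,6,8,9,10} 1  {5,6,7,8,9,10} 6
  7 to go: {2,5,6,7,8,9,10} 21  {3,4,5,6,8,9,10} 1  {4,5,6,7,8,9,10} 7
  8 to go: {1,3,4,5,6,8,9,10} 1  {2,4,5,6,7,8,9,10} 28  {3,4,5,6,7,8,9,10} 8
  9 to go: {0,1,3,4,5,6,8,9,10} 1  {1,3,4,5,6,7,8,9,10} 9  {2,3,4,5,6,7,8,9,10} 36
  if 0:t drops first: 45 orders
  if 2:r drops first: 10 orders
heap linearizations: 55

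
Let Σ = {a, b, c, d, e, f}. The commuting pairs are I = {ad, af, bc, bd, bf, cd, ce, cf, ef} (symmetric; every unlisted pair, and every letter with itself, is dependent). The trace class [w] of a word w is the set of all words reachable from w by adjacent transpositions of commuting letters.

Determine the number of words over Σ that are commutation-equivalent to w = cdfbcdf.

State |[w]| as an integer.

piece 0:c — minimal
piece 1:d — minimal
piece 2:f rests on {1:d}
piece 3:b — minimal
piece 4:c rests on {0:c}
piece 5:d rests on {2:f}
piece 6:f rests on {5:d}
minimal pieces: {0:c, 1:d, 3:b}
ways to finish when only these pieces remain (= sum over removing one remaining piece with nothing left below it):
  1 left: {3}→1  {4}→1  {6}→1
  2 left: {0,4}→1  {3,4}→2  {3,6}→2  {4,6}→2  {5,6}→1
  3 left: {0,3,4}→3  {0,4,6}→3  {2,5,6}→1  {3,4,6}→6  {3,5,6}→3  {4,5,6}→3
  4 left: {0,3,4,6}→12  {0,4,5,6}→6  {1,2,5,6}→1  {2,3,5,6}→4  {2,4,5,6}→4  {3,4,5,6}→12
  5 left: {0,2,4,5,6}→10  {0,3,4,5,6}→30  {1,2,3,5,6}→5  {1,2,4,5,6}→5  {2,3,4,5,6}→20
  placing 0:c first → 30 extensions
  placing 1:d first → 60 extensions
  placing 3:b first → 15 extensions
total linear extensions = 105

105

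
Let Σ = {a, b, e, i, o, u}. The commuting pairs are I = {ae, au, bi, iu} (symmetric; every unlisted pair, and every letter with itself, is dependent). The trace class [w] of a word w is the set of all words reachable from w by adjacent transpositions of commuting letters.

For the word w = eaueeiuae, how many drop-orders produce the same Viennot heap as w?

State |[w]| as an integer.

27

drop 0:e onto floor
drop 1:a onto floor
drop 2:u onto {0:e}
drop 3:e onto {2:u}
drop 4:e onto {3:e}
drop 5:i onto {1:a, 4:e}
drop 6:u onto {4:e}
drop 7:a onto {5:i}
drop 8:e onto {5:i, 6:u}
ground layer = {0:e, 1:a}
drop-orders for the pieces not yet dropped (sum over which currently-grounded one goes next):
  1 to go: {7} 1  {8} 1
  2 to go: {6,8} 1  {7,8} 2
  3 to go: {5,7,8} 2  {6,7,8} 3
  4 to go: {1,5,7,8} 2  {5,6,7,8} 5
  5 to go: {1,5,6,7,8} 7  {4,5,6,7,8} 5
  6 to go: {1,4,5,6,7,8} 12  {3,4,5,6,7,8} 5
  7 to go: {1,3,4,5,6,7,8} 17  {2,3,4,5,6,7,8} 5
  if 0:e drops first: 22 orders
  if 1:a drops first: 5 orders
heap linearizations: 27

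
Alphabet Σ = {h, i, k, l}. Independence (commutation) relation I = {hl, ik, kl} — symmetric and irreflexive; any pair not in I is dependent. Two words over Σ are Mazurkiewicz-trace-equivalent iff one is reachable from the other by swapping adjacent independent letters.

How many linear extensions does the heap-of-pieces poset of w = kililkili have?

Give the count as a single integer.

piece 0:k — minimal
piece 1:i — minimal
piece 2:l rests on {1:i}
piece 3:i rests on {2:l}
piece 4:l rests on {3:i}
piece 5:k rests on {0:k}
piece 6:i rests on {4:l}
piece 7:l rests on {6:i}
piece 8:i rests on {7:l}
minimal pieces: {0:k, 1:i}
ways to finish when only these pieces remain (= sum over removing one remaining piece with nothing left below it):
  1 left: {5}→1  {8}→1
  2 left: {0,5}→1  {5,8}→2  {7,8}→1
  3 left: {0,5,8}→3  {5,7,8}→3  {6,7,8}→1
  4 left: {0,5,7,8}→6  {4,6,7,8}→1  {5,6,7,8}→4
  5 left: {0,5,6,7,8}→10  {3,4,6,7,8}→1  {4,5,6,7,8}→5
  6 left: {0,4,5,6,7,8}→15  {2,3,4,6,7,8}→1  {3,4,5,6,7,8}→6
  7 left: {0,3,4,5,6,7,8}→21  {1,2,3,4,6,7,8}→1  {2,3,4,5,6,7,8}→7
  placing 0:k first → 8 extensions
  placing 1:i first → 28 extensions
total linear extensions = 36

36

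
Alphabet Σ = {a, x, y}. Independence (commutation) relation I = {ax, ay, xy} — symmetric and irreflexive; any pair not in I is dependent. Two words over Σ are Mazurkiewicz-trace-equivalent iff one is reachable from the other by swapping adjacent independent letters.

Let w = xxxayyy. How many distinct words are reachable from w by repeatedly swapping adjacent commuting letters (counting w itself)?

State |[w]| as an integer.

0(x) covers ∅
1(x) covers 0:x
2(x) covers 1:x
3(a) covers ∅
4(y) covers ∅
5(y) covers 4:y
6(y) covers 5:y
floor of heap: 0:x, 3:a, 4:y
completions by unplaced set U, small U first (add the entries for U minus each lowest piece of U):
  |U|=1: {2}:1  {3}:1  {6}:1
  |U|=2: {1,2}:1  {2,3}:2  {2,6}:2  {3,6}:2  {5,6}:1
  |U|=3: {0,1,2}:1  {1,2,3}:3  {1,2,6}:3  {2,3,6}:6  {2,5,6}:3  {3,5,6}:3  {4,5,6}:1
  |U|=4: {0,1,2,3}:4  {0,1,2,6}:4  {1,2,3,6}:12  {1,2,5,6}:6  {2,3,5,6}:12  {2,4,5,6}:4  {3,4,5,6}:4
  |U|=5: {0,1,2,3,6}:20  {0,1,2,5,6}:10  {1,2,3,5,6}:30  {1,2,4,5,6}:10  {2,3,4,5,6}:20
  start at 0(x): 60
  start at 3(a): 20
  start at 4(y): 60
sum over floor = 140

140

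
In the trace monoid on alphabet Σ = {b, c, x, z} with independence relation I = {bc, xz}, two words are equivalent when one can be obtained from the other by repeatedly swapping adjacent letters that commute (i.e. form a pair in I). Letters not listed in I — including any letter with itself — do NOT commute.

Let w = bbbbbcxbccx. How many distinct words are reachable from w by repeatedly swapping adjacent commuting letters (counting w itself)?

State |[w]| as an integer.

18

#0=b has no predecessor
#1=b depends on [0:b]
#2=b depends on [1:b]
#3=b depends on [2:b]
#4=b depends on [3:b]
#5=c has no predecessor
#6=x depends on [4:b, 5:c]
#7=b depends on [6:x]
#8=c depends on [6:x]
#9=c depends on [8:c]
#10=x depends on [7:b, 9:c]
sources: [0:b, 5:c]
N(rest) = Σ N(rest − s) over sources s of rest; N(one piece) = 1:
  size 1 → [10]=1
  size 2 → [7,10]=1  [9,10]=1
  size 3 → [7,9,10]=2  [8,9,10]=1
  size 4 → [7,8,9,10]=3
  size 5 → [6,7,8,9,10]=3
  size 6 → [4,6,7,8,9,10]=3  [5,6,7,8,9,10]=3
  size 7 → [3,4,6,7,8,9,10]=3  [4,5,6,7,8,9,10]=6
  size 8 → [2,3,4,6,7,8,9,10]=3  [3,4,5,6,7,8,9,10]=9
  size 9 → [1,2,3,4,6,7,8,9,10]=3  [2,3,4,5,6,7,8,9,10]=12
  first=0(b) contributes 15
  first=5(c) contributes 3
|[w]| = 18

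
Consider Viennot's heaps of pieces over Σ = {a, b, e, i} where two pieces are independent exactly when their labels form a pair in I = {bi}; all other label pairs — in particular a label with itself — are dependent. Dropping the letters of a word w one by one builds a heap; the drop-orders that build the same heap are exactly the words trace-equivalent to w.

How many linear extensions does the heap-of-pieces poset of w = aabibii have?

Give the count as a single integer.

10

0(a) covers ∅
1(a) covers 0:a
2(b) covers 1:a
3(i) covers 1:a
4(b) covers 2:b
5(i) covers 3:i
6(i) covers 5:i
floor of heap: 0:a
completions by unplaced set U, small U first (add the entries for U minus each lowest piece of U):
  |U|=1: {4}:1  {6}:1
  |U|=2: {2,4}:1  {4,6}:2  {5,6}:1
  |U|=3: {2,4,6}:3  {3,5,6}:1  {4,5,6}:3
  |U|=4: {2,4,5,6}:6  {3,4,5,6}:4
  |U|=5: {2,3,4,5,6}:10
  start at 0(a): 10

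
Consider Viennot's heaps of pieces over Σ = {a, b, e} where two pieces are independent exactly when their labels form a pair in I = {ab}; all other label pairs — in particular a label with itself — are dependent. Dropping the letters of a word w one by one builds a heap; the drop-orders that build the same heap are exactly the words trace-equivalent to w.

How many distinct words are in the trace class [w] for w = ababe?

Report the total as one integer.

piece 0:a — minimal
piece 1:b — minimal
piece 2:a rests on {0:a}
piece 3:b rests on {1:b}
piece 4:e rests on {2:a, 3:b}
minimal pieces: {0:a, 1:b}
ways to finish when only these pieces remain (= sum over removing one remaining piece with nothing left below it):
  1 left: {4}→1
  2 left: {2,4}→1  {3,4}→1
  3 left: {0,2,4}→1  {1,3,4}→1  {2,3,4}→2
  placing 0:a first → 3 extensions
  placing 1:b first → 3 extensions
total linear extensions = 6

6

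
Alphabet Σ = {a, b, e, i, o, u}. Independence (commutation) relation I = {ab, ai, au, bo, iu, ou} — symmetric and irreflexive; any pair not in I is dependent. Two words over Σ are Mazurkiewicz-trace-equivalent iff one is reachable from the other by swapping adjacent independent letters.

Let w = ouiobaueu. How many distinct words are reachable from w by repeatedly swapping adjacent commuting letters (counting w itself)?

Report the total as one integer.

#0=o has no predecessor
#1=u has no predecessor
#2=i depends on [0:o]
#3=o depends on [2:i]
#4=b depends on [1:u, 2:i]
#5=a depends on [3:o]
#6=u depends on [4:b]
#7=e depends on [5:a, 6:u]
#8=u depends on [7:e]
sources: [0:o, 1:u]
N(rest) = Σ N(rest − s) over sources s of rest; N(one piece) = 1:
  size 1 → [8]=1
  size 2 → [7,8]=1
  size 3 → [5,7,8]=1  [6,7,8]=1
  size 4 → [3,5,7,8]=1  [4,6,7,8]=1  [5,6,7,8]=2
  size 5 → [1,4,6,7,8]=1  [3,5,6,7,8]=3  [4,5,6,7,8]=3
  size 6 → [1,4,5,6,7,8]=4  [3,4,5,6,7,8]=6
  size 7 → [1,3,4,5,6,7,8]=10  [2,3,4,5,6,7,8]=6
  first=0(o) contributes 16
  first=1(u) contributes 6
|[w]| = 22

22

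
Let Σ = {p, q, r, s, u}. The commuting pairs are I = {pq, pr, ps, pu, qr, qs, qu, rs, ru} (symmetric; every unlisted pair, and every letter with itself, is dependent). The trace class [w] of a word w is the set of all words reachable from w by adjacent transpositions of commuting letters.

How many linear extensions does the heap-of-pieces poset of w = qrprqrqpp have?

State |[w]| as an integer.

drop 0:q onto floor
drop 1:r onto floor
drop 2:p onto floor
drop 3:r onto {1:r}
drop 4:q onto {0:q}
drop 5:r onto {3:r}
drop 6:q onto {4:q}
drop 7:p onto {2:p}
drop 8:p onto {7:p}
ground layer = {0:q, 1:r, 2:p}
drop-orders for the pieces not yet dropped (sum over which currently-grounded one goes next):
  1 to go: {5} 1  {6} 1  {8} 1
  2 to go: {3,5} 1  {4,6} 1  {5,6} 2  {5,8} 2  {6,8} 2  {7,8} 1
  3 to go: {0,4,6} 1  {1,3,5} 1  {2,7,8} 1  {3,5,6} 3  {3,5,8} 3  {4,5,6} 3  {4,6,8} 3  {5,6,8} 6  {5,7,8} 3  {6,7,8} 3
  4 to go: {0,4,5,6} 4  {0,4,6,8} 4  {1,3,5,6} 4  {1,3,5,8} 4  {2,5,7,8} 4  {2,6,7,8} 4  {3,4,5,6} 6  {3,5,6,8} 12  {3,5,7,8} 6  {4,5,6,8} 12  {4,6,7,8} 6  {5,6,7,8} 12
  5 to go: {0,3,4,5,6} 10  {0,4,5,6,8} 20  {0,4,6,7,8} 10  {1,3,4,5,6} 10  {1,3,5,6,8} 20  {1,3,5,7,8} 10  {2,3,5,7,8} 10  {2,4,6,7,8} 10  {2,5,6,7,8} 20  {3,4,5,6,8} 30  {3,5,6,7,8} 30  {4,5,6,7,8} 30
  6 to go: {0,1,3,4,5,6} 20  {0,2,4,6,7,8} 20  {0,3,4,5,6,8} 60  {0,4,5,6,7,8} 60  {1,2,3,5,7,8} 20  {1,3,4,5,6,8} 60  {1,3,5,6,7,8} 60  {2,3,5,6,7,8} 60  {2,4,5,6,7,8} 60  {3,4,5,6,7,8} 90
  7 to go: {0,1,3,4,5,6,8} 140  {0,2,4,5,6,7,8} 140  {0,3,4,5,6,7,8} 210  {1,2,3,5,6,7,8} 140  {1,3,4,5,6,7,8} 210  {2,3,4,5,6,7,8} 210
  if 0:q drops first: 560 orders
  if 1:r drops first: 560 orders
  if 2:p drops first: 560 orders
heap linearizations: 1680

1680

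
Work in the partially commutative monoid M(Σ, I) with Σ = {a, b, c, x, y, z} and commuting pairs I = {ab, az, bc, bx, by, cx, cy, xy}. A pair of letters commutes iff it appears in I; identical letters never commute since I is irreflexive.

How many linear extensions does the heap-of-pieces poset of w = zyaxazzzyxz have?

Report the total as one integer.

8

piece 0:z — minimal
piece 1:y rests on {0:z}
piece 2:a rests on {1:y}
piece 3:x rests on {2:a}
piece 4:a rests on {3:x}
piece 5:z rests on {3:x}
piece 6:z rests on {5:z}
piece 7:z rests on {6:z}
piece 8:y rests on {4:a, 7:z}
piece 9:x rests on {4:a, 7:z}
piece 10:z rests on {8:y, 9:x}
minimal pieces: {0:z}
ways to finish when only these pieces remain (= sum over removing one remaining piece with nothing left below it):
  1 left: {10}→1
  2 left: {8,10}→1  {9,10}→1
  3 left: {8,9,10}→2
  4 left: {4,8,9,10}→2  {7,8,9,10}→2
  5 left: {4,7,8,9,10}→4  {6,7,8,9,10}→2
  6 left: {4,6,7,8,9,10}→6  {5,6,7,8,9,10}→2
  7 left: {4,5,6,7,8,9,10}→8
  8 left: {3,4,5,6,7,8,9,10}→8
  9 left: {2,3,4,5,6,7,8,9,10}→8
  placing 0:z first → 8 extensions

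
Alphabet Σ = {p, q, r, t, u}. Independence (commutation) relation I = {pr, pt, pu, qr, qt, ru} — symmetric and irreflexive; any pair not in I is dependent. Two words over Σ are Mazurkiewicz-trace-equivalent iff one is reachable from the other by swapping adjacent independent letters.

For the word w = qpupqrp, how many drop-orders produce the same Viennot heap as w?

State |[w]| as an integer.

0(q) covers ∅
1(p) covers 0:q
2(u) covers 0:q
3(p) covers 1:p
4(q) covers 2:u, 3:p
5(r) covers ∅
6(p) covers 4:q
floor of heap: 0:q, 5:r
completions by unplaced set U, small U first (add the entries for U minus each lowest piece of U):
  |U|=1: {5}:1  {6}:1
  |U|=2: {4,6}:1  {5,6}:2
  |U|=3: {2,4,6}:1  {3,4,6}:1  {4,5,6}:3
  |U|=4: {1,3,4,6}:1  {2,3,4,6}:2  {2,4,5,6}:4  {3,4,5,6}:4
  |U|=5: {1,2,3,4,6}:3  {1,3,4,5,6}:5  {2,3,4,5,6}:10
  start at 0(q): 18
  start at 5(r): 3
sum over floor = 21

21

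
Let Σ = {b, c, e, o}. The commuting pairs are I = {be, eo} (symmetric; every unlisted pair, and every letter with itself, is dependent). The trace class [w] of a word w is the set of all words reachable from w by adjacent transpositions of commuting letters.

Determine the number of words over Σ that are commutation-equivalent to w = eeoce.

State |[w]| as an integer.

drop 0:e onto floor
drop 1:e onto {0:e}
drop 2:o onto floor
drop 3:c onto {1:e, 2:o}
drop 4:e onto {3:c}
ground layer = {0:e, 2:o}
drop-orders for the pieces not yet dropped (sum over which currently-grounded one goes next):
  1 to go: {4} 1
  2 to go: {3,4} 1
  3 to go: {1,3,4} 1  {2,3,4} 1
  if 0:e drops first: 2 orders
  if 2:o drops first: 1 orders
heap linearizations: 3

3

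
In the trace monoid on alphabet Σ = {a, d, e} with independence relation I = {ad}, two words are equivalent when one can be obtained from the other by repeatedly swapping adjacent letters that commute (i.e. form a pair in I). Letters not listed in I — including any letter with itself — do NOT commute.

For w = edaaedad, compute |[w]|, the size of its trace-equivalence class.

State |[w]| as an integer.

9

#0=e has no predecessor
#1=d depends on [0:e]
#2=a depends on [0:e]
#3=a depends on [2:a]
#4=e depends on [1:d, 3:a]
#5=d depends on [4:e]
#6=a depends on [4:e]
#7=d depends on [5:d]
sources: [0:e]
N(rest) = Σ N(rest − s) over sources s of rest; N(one piece) = 1:
  size 1 → [6]=1  [7]=1
  size 2 → [5,7]=1  [6,7]=2
  size 3 → [5,6,7]=3
  size 4 → [4,5,6,7]=3
  size 5 → [1,4,5,6,7]=3  [3,4,5,6,7]=3
  size 6 → [1,3,4,5,6,7]=6  [2,3,4,5,6,7]=3
  first=0(e) contributes 9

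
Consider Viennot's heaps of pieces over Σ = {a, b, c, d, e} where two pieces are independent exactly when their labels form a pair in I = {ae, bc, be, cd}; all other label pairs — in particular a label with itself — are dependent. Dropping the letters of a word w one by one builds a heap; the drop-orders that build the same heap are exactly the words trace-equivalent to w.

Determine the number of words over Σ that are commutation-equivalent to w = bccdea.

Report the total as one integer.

12

drop 0:b onto floor
drop 1:c onto floor
drop 2:c onto {1:c}
drop 3:d onto {0:b}
drop 4:e onto {2:c, 3:d}
drop 5:a onto {2:c, 3:d}
ground layer = {0:b, 1:c}
drop-orders for the pieces not yet dropped (sum over which currently-grounded one goes next):
  1 to go: {4} 1  {5} 1
  2 to go: {4,5} 2
  3 to go: {2,4,5} 2  {3,4,5} 2
  4 to go: {0,3,4,5} 2  {1,2,4,5} 2  {2,3,4,5} 4
  if 0:b drops first: 6 orders
  if 1:c drops first: 6 orders
heap linearizations: 12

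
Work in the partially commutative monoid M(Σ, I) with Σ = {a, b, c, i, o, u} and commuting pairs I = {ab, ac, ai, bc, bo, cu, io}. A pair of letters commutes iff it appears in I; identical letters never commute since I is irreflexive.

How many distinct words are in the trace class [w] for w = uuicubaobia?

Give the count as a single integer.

drop 0:u onto floor
drop 1:u onto {0:u}
drop 2:i onto {1:u}
drop 3:c onto {2:i}
drop 4:u onto {2:i}
drop 5:b onto {4:u}
drop 6:a onto {4:u}
drop 7:o onto {3:c, 6:a}
drop 8:b onto {5:b}
drop 9:i onto {3:c, 8:b}
drop 10:a onto {7:o}
ground layer = {0:u}
drop-orders for the pieces not yet dropped (sum over which currently-grounded one goes next):
  1 to go: {9} 1  {10} 1
  2 to go: {7,10} 1  {8,9} 1  {9,10} 2
  3 to go: {5,8,9} 1  {6,7,10} 1  {7,9,10} 3  {8,9,10} 3
  4 to go: {3,7,9,10} 3  {5,8,9,10} 4  {6,7,9,10} 4  {7,8,9,10} 6
  5 to go: {3,6,7,9,10} 7  {3,7,8,9,10} 9  {5,7,8,9,10} 10  {6,7,8,9,10} 10
  6 to go: {3,5,7,8,9,10} 19  {3,6,7,8,9,10} 26  {5,6,7,8,9,10} 20
  7 to go: {3,5,6,7,8,9,10} 65  {4,5,6,7,8,9,10} 20
  8 to go: {3,4,5,6,7,8,9,10} 85
  9 to go: {2,3,4,5,6,7,8,9,10} 85
  if 0:u drops first: 85 orders

85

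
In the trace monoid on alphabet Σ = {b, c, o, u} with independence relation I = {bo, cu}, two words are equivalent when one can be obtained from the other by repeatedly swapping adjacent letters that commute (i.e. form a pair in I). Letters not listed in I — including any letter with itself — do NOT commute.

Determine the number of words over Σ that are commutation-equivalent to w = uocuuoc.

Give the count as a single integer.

3

piece 0:u — minimal
piece 1:o rests on {0:u}
piece 2:c rests on {1:o}
piece 3:u rests on {1:o}
piece 4:u rests on {3:u}
piece 5:o rests on {2:c, 4:u}
piece 6:c rests on {5:o}
minimal pieces: {0:u}
ways to finish when only these pieces remain (= sum over removing one remaining piece with nothing left below it):
  1 left: {6}→1
  2 left: {5,6}→1
  3 left: {2,5,6}→1  {4,5,6}→1
  4 left: {2,4,5,6}→2  {3,4,5,6}→1
  5 left: {2,3,4,5,6}→3
  placing 0:u first → 3 extensions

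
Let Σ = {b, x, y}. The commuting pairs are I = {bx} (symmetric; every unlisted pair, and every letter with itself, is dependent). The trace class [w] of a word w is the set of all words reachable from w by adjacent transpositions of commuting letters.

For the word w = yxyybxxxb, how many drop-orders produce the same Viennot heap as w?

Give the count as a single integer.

10

#0=y has no predecessor
#1=x depends on [0:y]
#2=y depends on [1:x]
#3=y depends on [2:y]
#4=b depends on [3:y]
#5=x depends on [3:y]
#6=x depends on [5:x]
#7=x depends on [6:x]
#8=b depends on [4:b]
sources: [0:y]
N(rest) = Σ N(rest − s) over sources s of rest; N(one piece) = 1:
  size 1 → [7]=1  [8]=1
  size 2 → [4,8]=1  [6,7]=1  [7,8]=2
  size 3 → [4,7,8]=3  [5,6,7]=1  [6,7,8]=3
  size 4 → [4,6,7,8]=6  [5,6,7,8]=4
  size 5 → [4,5,6,7,8]=10
  size 6 → [3,4,5,6,7,8]=10
  size 7 → [2,3,4,5,6,7,8]=10
  first=0(y) contributes 10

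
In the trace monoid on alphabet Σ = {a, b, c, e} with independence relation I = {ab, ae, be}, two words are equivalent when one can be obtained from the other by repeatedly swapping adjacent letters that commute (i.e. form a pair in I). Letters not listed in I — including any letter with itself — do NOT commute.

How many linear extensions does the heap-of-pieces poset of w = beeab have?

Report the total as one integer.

30

0(b) covers ∅
1(e) covers ∅
2(e) covers 1:e
3(a) covers ∅
4(b) covers 0:b
floor of heap: 0:b, 1:e, 3:a
completions by unplaced set U, small U first (add the entries for U minus each lowest piece of U):
  |U|=1: {2}:1  {3}:1  {4}:1
  |U|=2: {0,4}:1  {1,2}:1  {2,3}:2  {2,4}:2  {3,4}:2
  |U|=3: {0,2,4}:3  {0,3,4}:3  {1,2,3}:3  {1,2,4}:3  {2,3,4}:6
  start at 0(b): 12
  start at 1(e): 12
  start at 3(a): 6
sum over floor = 30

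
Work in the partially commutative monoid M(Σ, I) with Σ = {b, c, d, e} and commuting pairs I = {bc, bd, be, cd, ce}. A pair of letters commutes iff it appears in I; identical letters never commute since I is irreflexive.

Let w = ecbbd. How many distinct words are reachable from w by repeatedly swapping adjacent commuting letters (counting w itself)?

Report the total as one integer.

30

#0=e has no predecessor
#1=c has no predecessor
#2=b has no predecessor
#3=b depends on [2:b]
#4=d depends on [0:e]
sources: [0:e, 1:c, 2:b]
N(rest) = Σ N(rest − s) over sources s of rest; N(one piece) = 1:
  size 1 → [1]=1  [3]=1  [4]=1
  size 2 → [0,4]=1  [1,3]=2  [1,4]=2  [2,3]=1  [3,4]=2
  size 3 → [0,1,4]=3  [0,3,4]=3  [1,2,3]=3  [1,3,4]=6  [2,3,4]=3
  first=0(e) contributes 12
  first=1(c) contributes 6
  first=2(b) contributes 12
|[w]| = 30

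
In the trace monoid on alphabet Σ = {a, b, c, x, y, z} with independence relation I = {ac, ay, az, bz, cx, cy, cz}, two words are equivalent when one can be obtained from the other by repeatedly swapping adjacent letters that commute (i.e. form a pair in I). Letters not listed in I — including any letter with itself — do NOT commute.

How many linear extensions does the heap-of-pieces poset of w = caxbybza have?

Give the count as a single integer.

9

#0=c has no predecessor
#1=a has no predecessor
#2=x depends on [1:a]
#3=b depends on [0:c, 2:x]
#4=y depends on [3:b]
#5=b depends on [4:y]
#6=z depends on [4:y]
#7=a depends on [5:b]
sources: [0:c, 1:a]
N(rest) = Σ N(rest − s) over sources s of rest; N(one piece) = 1:
  size 1 → [6]=1  [7]=1
  size 2 → [5,7]=1  [6,7]=2
  size 3 → [5,6,7]=3
  size 4 → [4,5,6,7]=3
  size 5 → [3,4,5,6,7]=3
  size 6 → [0,3,4,5,6,7]=3  [2,3,4,5,6,7]=3
  first=0(c) contributes 3
  first=1(a) contributes 6
|[w]| = 9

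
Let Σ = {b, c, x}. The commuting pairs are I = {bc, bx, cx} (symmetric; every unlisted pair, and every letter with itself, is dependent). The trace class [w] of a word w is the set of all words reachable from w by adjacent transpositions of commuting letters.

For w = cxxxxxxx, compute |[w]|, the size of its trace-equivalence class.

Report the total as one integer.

#0=c has no predecessor
#1=x has no predecessor
#2=x depends on [1:x]
#3=x depends on [2:x]
#4=x depends on [3:x]
#5=x depends on [4:x]
#6=x depends on [5:x]
#7=x depends on [6:x]
sources: [0:c, 1:x]
N(rest) = Σ N(rest − s) over sources s of rest; N(one piece) = 1:
  size 1 → [0]=1  [7]=1
  size 2 → [0,7]=2  [6,7]=1
  size 3 → [0,6,7]=3  [5,6,7]=1
  size 4 → [0,5,6,7]=4  [4,5,6,7]=1
  size 5 → [0,4,5,6,7]=5  [3,4,5,6,7]=1
  size 6 → [0,3,4,5,6,7]=6  [2,3,4,5,6,7]=1
  first=0(c) contributes 1
  first=1(x) contributes 7
|[w]| = 8

8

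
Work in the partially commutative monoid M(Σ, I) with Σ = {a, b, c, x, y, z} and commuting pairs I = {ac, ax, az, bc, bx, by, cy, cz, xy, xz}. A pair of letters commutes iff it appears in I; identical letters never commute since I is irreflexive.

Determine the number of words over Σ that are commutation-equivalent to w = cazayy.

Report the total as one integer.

#0=c has no predecessor
#1=a has no predecessor
#2=z has no predecessor
#3=a depends on [1:a]
#4=y depends on [2:z, 3:a]
#5=y depends on [4:y]
sources: [0:c, 1:a, 2:z]
N(rest) = Σ N(rest − s) over sources s of rest; N(one piece) = 1:
  size 1 → [0]=1  [5]=1
  size 2 → [0,5]=2  [4,5]=1
  size 3 → [0,4,5]=3  [2,4,5]=1  [3,4,5]=1
  size 4 → [0,2,4,5]=4  [0,3,4,5]=4  [1,3,4,5]=1  [2,3,4,5]=2
  first=0(c) contributes 3
  first=1(a) contributes 10
  first=2(z) contributes 5
|[w]| = 18

18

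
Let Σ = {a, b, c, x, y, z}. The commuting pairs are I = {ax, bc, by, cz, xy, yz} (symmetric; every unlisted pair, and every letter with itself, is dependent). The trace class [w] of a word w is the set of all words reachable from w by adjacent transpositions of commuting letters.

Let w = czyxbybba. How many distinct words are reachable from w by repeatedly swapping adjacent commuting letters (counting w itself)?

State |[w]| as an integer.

#0=c has no predecessor
#1=z has no predecessor
#2=y depends on [0:c]
#3=x depends on [0:c, 1:z]
#4=b depends on [3:x]
#5=y depends on [2:y]
#6=b depends on [4:b]
#7=b depends on [6:b]
#8=a depends on [5:y, 7:b]
sources: [0:c, 1:z]
N(rest) = Σ N(rest − s) over sources s of rest; N(one piece) = 1:
  size 1 → [8]=1
  size 2 → [5,8]=1  [7,8]=1
  size 3 → [2,5,8]=1  [5,7,8]=2  [6,7,8]=1
  size 4 → [2,5,7,8]=3  [4,6,7,8]=1  [5,6,7,8]=3
  size 5 → [2,5,6,7,8]=6  [3,4,6,7,8]=1  [4,5,6,7,8]=4
  size 6 → [1,3,4,6,7,8]=1  [2,4,5,6,7,8]=10  [3,4,5,6,7,8]=5
  size 7 → [1,3,4,5,6,7,8]=6  [2,3,4,5,6,7,8]=15
  first=0(c) contributes 21
  first=1(z) contributes 15
|[w]| = 36

36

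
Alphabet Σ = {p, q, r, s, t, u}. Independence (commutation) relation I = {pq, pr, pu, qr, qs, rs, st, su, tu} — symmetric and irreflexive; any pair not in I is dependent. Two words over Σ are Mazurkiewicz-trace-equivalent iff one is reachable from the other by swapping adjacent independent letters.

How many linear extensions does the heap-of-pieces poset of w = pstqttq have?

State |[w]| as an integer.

6

#0=p has no predecessor
#1=s depends on [0:p]
#2=t depends on [0:p]
#3=q depends on [2:t]
#4=t depends on [3:q]
#5=t depends on [4:t]
#6=q depends on [5:t]
sources: [0:p]
N(rest) = Σ N(rest − s) over sources s of rest; N(one piece) = 1:
  size 1 → [1]=1  [6]=1
  size 2 → [1,6]=2  [5,6]=1
  size 3 → [1,5,6]=3  [4,5,6]=1
  size 4 → [1,4,5,6]=4  [3,4,5,6]=1
  size 5 → [1,3,4,5,6]=5  [2,3,4,5,6]=1
  first=0(p) contributes 6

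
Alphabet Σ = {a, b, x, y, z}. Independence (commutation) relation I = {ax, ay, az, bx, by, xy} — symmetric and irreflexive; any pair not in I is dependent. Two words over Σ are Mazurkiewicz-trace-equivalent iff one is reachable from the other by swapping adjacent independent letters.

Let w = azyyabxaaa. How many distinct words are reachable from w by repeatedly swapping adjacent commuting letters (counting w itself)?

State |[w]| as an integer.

525

drop 0:a onto floor
drop 1:z onto floor
drop 2:y onto {1:z}
drop 3:y onto {2:y}
drop 4:a onto {0:a}
drop 5:b onto {1:z, 4:a}
drop 6:x onto {1:z}
drop 7:a onto {5:b}
drop 8:a onto {7:a}
drop 9:a onto {8:a}
ground layer = {0:a, 1:z}
drop-orders for the pieces not yet dropped (sum over which currently-grounded one goes next):
  1 to go: {3} 1  {6} 1  {9} 1
  2 to go: {2,3} 1  {3,6} 2  {3,9} 2  {6,9} 2  {8,9} 1
  3 to go: {2,3,6} 3  {2,3,9} 3  {3,6,9} 6  {3,8,9} 3  {6,8,9} 3  {7,8,9} 1
  4 to go: {2,3,6,9} 12  {2,3,8,9} 6  {3,6,8,9} 12  {3,7,8,9} 4  {5,7,8,9} 1  {6,7,8,9} 4
  5 to go: {2,3,6,8,9} 30  {2,3,7,8,9} 10  {3,5,7,8,9} 5  {3,6,7,8,9} 20  {4,5,7,8,9} 1  {5,6,7,8,9} 5
  6 to go: {0,4,5,7,8,9} 1  {2,3,5,7,8,9} 15  {2,3,6,7,8,9} 60  {3,4,5,7,8,9} 6  {3,5,6,7,8,9} 30  {4,5,6,7,8,9} 6
  7 to go: {0,3,4,5,7,8,9} 7  {0,4,5,6,7,8,9} 7  {2,3,4,5,7,8,9} 21  {2,3,5,6,7,8,9} 105  {3,4,5,6,7,8,9} 42
  8 to go: {0,2,3,4,5,7,8,9} 28  {0,3,4,5,6,7,8,9} 56  {1,2,3,5,6,7,8,9} 105  {2,3,4,5,6,7,8,9} 168
  if 0:a drops first: 273 orders
  if 1:z drops first: 252 orders
heap linearizations: 525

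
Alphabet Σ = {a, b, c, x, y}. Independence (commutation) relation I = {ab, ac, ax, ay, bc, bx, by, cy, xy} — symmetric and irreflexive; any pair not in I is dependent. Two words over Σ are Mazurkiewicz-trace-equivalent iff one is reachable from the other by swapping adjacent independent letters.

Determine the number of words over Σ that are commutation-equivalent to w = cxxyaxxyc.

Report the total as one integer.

252

0(c) covers ∅
1(x) covers 0:c
2(x) covers 1:x
3(y) covers ∅
4(a) covers ∅
5(x) covers 2:x
6(x) covers 5:x
7(y) covers 3:y
8(c) covers 6:x
floor of heap: 0:c, 3:y, 4:a
completions by unplaced set U, small U first (add the entries for U minus each lowest piece of U):
  |U|=1: {4}:1  {7}:1  {8}:1
  |U|=2: {3,7}:1  {4,7}:2  {4,8}:2  {6,8}:1  {7,8}:2
  |U|=3: {3,4,7}:3  {3,7,8}:3  {4,6,8}:3  {4,7,8}:6  {5,6,8}:1  {6,7,8}:3
  |U|=4: {2,5,6,8}:1  {3,4,7,8}:12  {3,6,7,8}:6  {4,5,6,8}:4  {4,6,7,8}:12  {5,6,7,8}:4
  |U|=5: {1,2,5,6,8}:1  {2,4,5,6,8}:5  {2,5,6,7,8}:5  {3,4,6,7,8}:30  {3,5,6,7,8}:10  {4,5,6,7,8}:20
  |U|=6: {0,1,2,5,6,8}:1  {1,2,4,5,6,8}:6  {1,2,5,6,7,8}:6  {2,3,5,6,7,8}:15  {2,4,5,6,7,8}:30  {3,4,5,6,7,8}:60
  |U|=7: {0,1,2,4,5,6,8}:7  {0,1,2,5,6,7,8}:7  {1,2,3,5,6,7,8}:21  {1,2,4,5,6,7,8}:42  {2,3,4,5,6,7,8}:105
  start at 0(c): 168
  start at 3(y): 56
  start at 4(a): 28
sum over floor = 252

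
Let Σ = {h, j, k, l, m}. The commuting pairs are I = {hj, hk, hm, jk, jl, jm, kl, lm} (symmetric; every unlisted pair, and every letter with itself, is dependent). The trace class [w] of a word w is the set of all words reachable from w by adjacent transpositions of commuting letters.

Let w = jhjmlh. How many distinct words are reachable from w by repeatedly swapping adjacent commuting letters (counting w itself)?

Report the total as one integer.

60

#0=j has no predecessor
#1=h has no predecessor
#2=j depends on [0:j]
#3=m has no predecessor
#4=l depends on [1:h]
#5=h depends on [4:l]
sources: [0:j, 1:h, 3:m]
N(rest) = Σ N(rest − s) over sources s of rest; N(one piece) = 1:
  size 1 → [2]=1  [3]=1  [5]=1
  size 2 → [0,2]=1  [2,3]=2  [2,5]=2  [3,5]=2  [4,5]=1
  size 3 → [0,2,3]=3  [0,2,5]=3  [1,4,5]=1  [2,3,5]=6  [2,4,5]=3  [3,4,5]=3
  size 4 → [0,2,3,5]=12  [0,2,4,5]=6  [1,2,4,5]=4  [1,3,4,5]=4  [2,3,4,5]=12
  first=0(j) contributes 20
  first=1(h) contributes 30
  first=3(m) contributes 10
|[w]| = 60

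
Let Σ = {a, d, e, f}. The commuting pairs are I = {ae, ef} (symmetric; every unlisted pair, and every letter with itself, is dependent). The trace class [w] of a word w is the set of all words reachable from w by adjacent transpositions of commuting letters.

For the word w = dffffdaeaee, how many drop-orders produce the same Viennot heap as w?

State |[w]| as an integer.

10

0(d) covers ∅
1(f) covers 0:d
2(f) covers 1:f
3(f) covers 2:f
4(f) covers 3:f
5(d) covers 4:f
6(a) covers 5:d
7(e) covers 5:d
8(a) covers 6:a
9(e) covers 7:e
10(e) covers 9:e
floor of heap: 0:d
completions by unplaced set U, small U first (add the entries for U minus each lowest piece of U):
  |U|=1: {8}:1  {10}:1
  |U|=2: {6,8}:1  {8,10}:2  {9,10}:1
  |U|=3: {6,8,10}:3  {7,9,10}:1  {8,9,10}:3
  |U|=4: {6,8,9,10}:6  {7,8,9,10}:4
  |U|=5: {6,7,8,9,10}:10
  |U|=6: {5,6,7,8,9,10}:10
  |U|=7: {4,5,6,7,8,9,10}:10
  |U|=8: {3,4,5,6,7,8,9,10}:10
  |U|=9: {2,3,4,5,6,7,8,9,10}:10
  start at 0(d): 10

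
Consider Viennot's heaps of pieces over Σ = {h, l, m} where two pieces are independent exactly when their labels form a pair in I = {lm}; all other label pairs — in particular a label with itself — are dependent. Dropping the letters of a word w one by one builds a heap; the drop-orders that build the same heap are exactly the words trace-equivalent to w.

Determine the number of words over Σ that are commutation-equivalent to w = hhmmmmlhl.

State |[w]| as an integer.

0(h) covers ∅
1(h) covers 0:h
2(m) covers 1:h
3(m) covers 2:m
4(m) covers 3:m
5(m) covers 4:m
6(l) covers 1:h
7(h) covers 5:m, 6:l
8(l) covers 7:h
floor of heap: 0:h
completions by unplaced set U, small U first (add the entries for U minus each lowest piece of U):
  |U|=1: {8}:1
  |U|=2: {7,8}:1
  |U|=3: {5,7,8}:1  {6,7,8}:1
  |U|=4: {4,5,7,8}:1  {5,6,7,8}:2
  |U|=5: {3,4,5,7,8}:1  {4,5,6,7,8}:3
  |U|=6: {2,3,4,5,7,8}:1  {3,4,5,6,7,8}:4
  |U|=7: {2,3,4,5,6,7,8}:5
  start at 0(h): 5

5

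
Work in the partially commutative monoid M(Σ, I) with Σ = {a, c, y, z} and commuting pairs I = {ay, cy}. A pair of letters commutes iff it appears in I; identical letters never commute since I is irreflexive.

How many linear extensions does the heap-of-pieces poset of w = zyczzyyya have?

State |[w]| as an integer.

8

#0=z has no predecessor
#1=y depends on [0:z]
#2=c depends on [0:z]
#3=z depends on [1:y, 2:c]
#4=z depends on [3:z]
#5=y depends on [4:z]
#6=y depends on [5:y]
#7=y depends on [6:y]
#8=a depends on [4:z]
sources: [0:z]
N(rest) = Σ N(rest − s) over sources s of rest; N(one piece) = 1:
  size 1 → [7]=1  [8]=1
  size 2 → [6,7]=1  [7,8]=2
  size 3 → [5,6,7]=1  [6,7,8]=3
  size 4 → [5,6,7,8]=4
  size 5 → [4,5,6,7,8]=4
  size 6 → [3,4,5,6,7,8]=4
  size 7 → [1,3,4,5,6,7,8]=4  [2,3,4,5,6,7,8]=4
  first=0(z) contributes 8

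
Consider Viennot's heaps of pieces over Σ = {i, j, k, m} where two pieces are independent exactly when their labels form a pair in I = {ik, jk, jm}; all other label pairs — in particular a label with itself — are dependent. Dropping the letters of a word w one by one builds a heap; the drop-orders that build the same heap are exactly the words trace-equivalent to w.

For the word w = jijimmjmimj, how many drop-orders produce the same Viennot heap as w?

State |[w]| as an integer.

drop 0:j onto floor
drop 1:i onto {0:j}
drop 2:j onto {1:i}
drop 3:i onto {2:j}
drop 4:m onto {3:i}
drop 5:m onto {4:m}
drop 6:j onto {3:i}
drop 7:m onto {5:m}
drop 8:i onto {6:j, 7:m}
drop 9:m onto {8:i}
drop 10:j onto {8:i}
ground layer = {0:j}
drop-orders for the pieces not yet dropped (sum over which currently-grounded one goes next):
  1 to go: {9} 1  {10} 1
  2 to go: {9,10} 2
  3 to go: {8,9,10} 2
  4 to go: {6,8,9,10} 2  {7,8,9,10} 2
  5 to go: {5,7,8,9,10} 2  {6,7,8,9,10} 4
  6 to go: {4,5,7,8,9,10} 2  {5,6,7,8,9,10} 6
  7 to go: {4,5,6,7,8,9,10} 8
  8 to go: {3,4,5,6,7,8,9,10} 8
  9 to go: {2,3,4,5,6,7,8,9,10} 8
  if 0:j drops first: 8 orders

8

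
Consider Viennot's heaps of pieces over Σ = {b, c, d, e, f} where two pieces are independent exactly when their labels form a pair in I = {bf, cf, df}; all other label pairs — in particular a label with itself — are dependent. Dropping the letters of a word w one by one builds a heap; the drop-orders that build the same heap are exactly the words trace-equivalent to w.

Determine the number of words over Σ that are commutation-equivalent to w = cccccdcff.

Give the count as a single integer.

0(c) covers ∅
1(c) covers 0:c
2(c) covers 1:c
3(c) covers 2:c
4(c) covers 3:c
5(d) covers 4:c
6(c) covers 5:d
7(f) covers ∅
8(f) covers 7:f
floor of heap: 0:c, 7:f
completions by unplaced set U, small U first (add the entries for U minus each lowest piece of U):
  |U|=1: {6}:1  {8}:1
  |U|=2: {5,6}:1  {6,8}:2  {7,8}:1
  |U|=3: {4,5,6}:1  {5,6,8}:3  {6,7,8}:3
  |U|=4: {3,4,5,6}:1  {4,5,6,8}:4  {5,6,7,8}:6
  |U|=5: {2,3,4,5,6}:1  {3,4,5,6,8}:5  {4,5,6,7,8}:10
  |U|=6: {1,2,3,4,5,6}:1  {2,3,4,5,6,8}:6  {3,4,5,6,7,8}:15
  |U|=7: {0,1,2,3,4,5,6}:1  {1,2,3,4,5,6,8}:7  {2,3,4,5,6,7,8}:21
  start at 0(c): 28
  start at 7(f): 8
sum over floor = 36

36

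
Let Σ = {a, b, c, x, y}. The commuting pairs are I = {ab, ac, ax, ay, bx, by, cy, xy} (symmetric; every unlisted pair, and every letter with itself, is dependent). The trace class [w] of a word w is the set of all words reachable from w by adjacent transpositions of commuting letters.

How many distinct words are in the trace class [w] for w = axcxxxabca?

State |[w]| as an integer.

piece 0:a — minimal
piece 1:x — minimal
piece 2:c rests on {1:x}
piece 3:x rests on {2:c}
piece 4:x rests on {3:x}
piece 5:x rests on {4:x}
piece 6:a rests on {0:a}
piece 7:b rests on {2:c}
piece 8:c rests on {5:x, 7:b}
piece 9:a rests on {6:a}
minimal pieces: {0:a, 1:x}
ways to finish when only these pieces remain (= sum over removing one remaining piece with nothing left below it):
  1 left: {8}→1  {9}→1
  2 left: {5,8}→1  {6,9}→1  {7,8}→1  {8,9}→2
  3 left: {0,6,9}→1  {4,5,8}→1  {5,7,8}→2  {5,8,9}→3  {6,8,9}→3  {7,8,9}→3
  4 left: {0,6,8,9}→4  {3,4,5,8}→1  {4,5,7,8}→3  {4,5,8,9}→4  {5,6,8,9}→6  {5,7,8,9}→8  {6,7,8,9}→6
  5 left: {0,5,6,8,9}→10  {0,6,7,8,9}→10  {3,4,5,7,8}→4  {3,4,5,8,9}→5  {4,5,6,8,9}→10  {4,5,7,8,9}→15  {5,6,7,8,9}→20
  6 left: {0,4,5,6,8,9}→20  {0,5,6,7,8,9}→40  {2,3,4,5,7,8}→4  {3,4,5,6,8,9}→15  {3,4,5,7,8,9}→24  {4,5,6,7,8,9}→45
  7 left: {0,3,4,5,6,8,9}→35  {0,4,5,6,7,8,9}→105  {1,2,3,4,5,7,8}→4  {2,3,4,5,7,8,9}→28  {3,4,5,6,7,8,9}→84
  8 left: {0,3,4,5,6,7,8,9}→224  {1,2,3,4,5,7,8,9}→32  {2,3,4,5,6,7,8,9}→112
  placing 0:a first → 144 extensions
  placing 1:x first → 336 extensions
total linear extensions = 480

480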